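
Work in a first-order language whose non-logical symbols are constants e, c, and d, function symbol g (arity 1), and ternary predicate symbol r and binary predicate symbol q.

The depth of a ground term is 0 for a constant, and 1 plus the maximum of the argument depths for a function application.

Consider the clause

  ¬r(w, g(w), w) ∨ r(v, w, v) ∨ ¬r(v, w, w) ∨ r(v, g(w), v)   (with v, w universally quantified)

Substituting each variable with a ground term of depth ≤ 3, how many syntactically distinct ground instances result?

144

Ground terms of depth ≤ 3:
  Count level by level. With function symbols g/1, the terms of depth ≤ k are the 3 constants together with each function applied to depth-≤(k−1) tuples, so N_k = 3 + N_{k-1}.
  N_0 = 3
  N_1 = 3 + 3 = 6
  N_2 = 3 + 6 = 9
  N_3 = 3 + 9 = 12
So there are 12 ground terms available for substitution.
There are 2 variables to instantiate (v, w), each occurring in at least one literal, so different choices give different ground instances.
Number of ground instances = 12^2 = 144.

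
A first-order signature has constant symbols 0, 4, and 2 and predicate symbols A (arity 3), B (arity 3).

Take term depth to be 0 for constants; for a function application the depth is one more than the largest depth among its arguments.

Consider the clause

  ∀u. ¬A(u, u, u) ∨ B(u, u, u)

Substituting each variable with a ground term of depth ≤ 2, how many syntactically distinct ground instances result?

3

Ground terms of depth ≤ 2:
  With no function symbols every ground term is a constant, so there are exactly 3 ground terms at every depth bound.
  N_0 = 3
  N_1 = 3
  N_2 = 3
So there are 3 ground terms available for substitution.
The clause has 1 distinct variable (u), which appears in the body. In the free term algebra distinct substitutions yield syntactically distinct ground instances.
Number of ground instances = 3.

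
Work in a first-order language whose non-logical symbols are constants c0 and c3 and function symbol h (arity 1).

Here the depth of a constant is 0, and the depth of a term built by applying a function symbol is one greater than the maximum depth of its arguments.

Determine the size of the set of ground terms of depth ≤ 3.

Let N_k = |{terms of depth ≤ k}|. Then N_0 = 2 and N_k = 2 + N_{k-1} for k ≥ 1 (one summand per function symbol, arity giving the exponent).
N_0 = 2
N_1 = 2 + 2 = 4
N_2 = 2 + 4 = 6
N_3 = 2 + 6 = 8

8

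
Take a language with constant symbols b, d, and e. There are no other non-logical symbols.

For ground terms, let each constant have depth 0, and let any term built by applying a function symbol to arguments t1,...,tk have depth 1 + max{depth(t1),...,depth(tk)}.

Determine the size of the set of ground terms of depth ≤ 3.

With no function symbols every ground term is a constant, so there are exactly 3 ground terms at every depth bound.
N_0 = 3
N_1 = 3
N_2 = 3
N_3 = 3
Explicitly: b, d, e.

3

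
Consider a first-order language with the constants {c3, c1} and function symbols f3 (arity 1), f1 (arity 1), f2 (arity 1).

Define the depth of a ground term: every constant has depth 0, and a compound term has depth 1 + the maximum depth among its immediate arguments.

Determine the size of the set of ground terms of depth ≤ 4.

Write N_k for the number of ground terms of depth ≤ k. A term of depth ≤ k is either a constant or a function symbol applied to arguments of depth ≤ k−1, so N_k = 2 + N_{k-1} + N_{k-1} + N_{k-1}.
N_0 = 2
N_1 = 2 + 2 + 2 + 2 = 8
N_2 = 2 + 8 + 8 + 8 = 26
N_3 = 2 + 26 + 26 + 26 = 80
N_4 = 2 + 80 + 80 + 80 = 242

242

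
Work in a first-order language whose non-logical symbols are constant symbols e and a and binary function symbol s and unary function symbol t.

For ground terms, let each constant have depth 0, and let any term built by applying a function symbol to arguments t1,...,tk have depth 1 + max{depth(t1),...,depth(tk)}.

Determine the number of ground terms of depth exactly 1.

6

Count level by level. With function symbols s/2, t/1, the terms of depth ≤ k are the 2 constants together with each function applied to depth-≤(k−1) tuples, so N_k = 2 + N_{k-1}^2 + N_{k-1}.
N_0 = 2
N_1 = 2 + 2^2 + 2 = 8
Terms of depth exactly 1: N_1 − N_0 = 8 − 2 = 6.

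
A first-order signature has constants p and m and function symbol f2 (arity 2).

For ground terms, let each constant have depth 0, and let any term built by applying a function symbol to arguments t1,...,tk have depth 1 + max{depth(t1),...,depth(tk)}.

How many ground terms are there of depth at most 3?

1446

Write N_k for the number of ground terms of depth ≤ k. A term of depth ≤ k is either a constant or a function symbol applied to arguments of depth ≤ k−1, so N_k = 2 + N_{k-1}^2.
N_0 = 2
N_1 = 2 + 2^2 = 6
N_2 = 2 + 6^2 = 38
N_3 = 2 + 38^2 = 1446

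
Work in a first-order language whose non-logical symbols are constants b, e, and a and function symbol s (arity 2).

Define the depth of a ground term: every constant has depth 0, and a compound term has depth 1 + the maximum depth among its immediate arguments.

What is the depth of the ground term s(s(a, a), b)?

2

depth(s(a, a)) = 1 + max(0, 0) = 1
depth(s(s(a, a), b)) = 1 + max(1, 0) = 2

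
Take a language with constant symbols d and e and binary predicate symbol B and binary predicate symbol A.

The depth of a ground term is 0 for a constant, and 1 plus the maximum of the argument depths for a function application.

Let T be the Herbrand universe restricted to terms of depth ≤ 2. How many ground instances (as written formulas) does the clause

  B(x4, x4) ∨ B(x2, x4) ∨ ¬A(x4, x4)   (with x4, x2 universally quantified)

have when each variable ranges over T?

4

Ground terms of depth ≤ 2:
  With no function symbols every ground term is a constant, so there are exactly 2 ground terms at every depth bound.
  N_0 = 2
  N_1 = 2
  N_2 = 2
So there are 2 ground terms available for substitution.
The body mentions every one of the 2 quantified variables; since ground terms form a free algebra, no two substitutions collapse to the same formula.
Number of ground instances = 2^2 = 4.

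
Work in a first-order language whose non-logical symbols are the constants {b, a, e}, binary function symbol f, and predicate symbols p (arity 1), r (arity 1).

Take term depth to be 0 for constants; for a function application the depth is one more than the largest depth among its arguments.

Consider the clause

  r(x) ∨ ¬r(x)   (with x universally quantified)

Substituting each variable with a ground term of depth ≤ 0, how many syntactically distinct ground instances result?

3

Ground terms of depth ≤ 0:
  Count level by level. With function symbols f/2, the terms of depth ≤ k are the 3 constants together with each function applied to depth-≤(k−1) tuples, so N_k = 3 + N_{k-1}^2.
  N_0 = 3
  Explicitly: b, a, e.
So there are 3 ground terms available for substitution.
There is 1 variable to instantiate (x),  occurring in at least one literal, so different choices give different ground instances.
Number of ground instances = 3.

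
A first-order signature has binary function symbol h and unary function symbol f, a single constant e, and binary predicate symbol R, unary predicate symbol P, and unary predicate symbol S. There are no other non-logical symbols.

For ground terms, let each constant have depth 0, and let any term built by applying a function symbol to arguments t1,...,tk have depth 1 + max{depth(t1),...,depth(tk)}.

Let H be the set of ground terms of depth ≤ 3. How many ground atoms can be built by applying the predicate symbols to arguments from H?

First count ground terms of depth ≤ 3.
Let N_k = |{terms of depth ≤ k}|. Then N_0 = 1 and N_k = 1 + N_{k-1}^2 + N_{k-1} for k ≥ 1 (one summand per function symbol, arity giving the exponent).
N_0 = 1
N_1 = 1 + 1^2 + 1 = 3
N_2 = 1 + 3^2 + 3 = 13
N_3 = 1 + 13^2 + 13 = 183
So |H| = 183.
A ground atom is a predicate applied to a tuple of terms from H, so the count is the sum over predicates of |H|^arity:
  R: 183^2 = 33489;  P: 183;  S: 183
Total ground atoms: 33489 + 183 + 183 = 33855.

33855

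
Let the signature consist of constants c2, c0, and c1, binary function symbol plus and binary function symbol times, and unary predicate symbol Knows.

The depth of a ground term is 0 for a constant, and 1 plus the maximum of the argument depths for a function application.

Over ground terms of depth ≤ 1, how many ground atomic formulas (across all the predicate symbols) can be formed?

First count ground terms of depth ≤ 1.
Let N_k count ground terms of depth at most k. Each non-constant term of depth ≤ k is some function symbol applied to depth-≤(k−1) arguments, giving N_k = 3 + N_{k-1}^2 + N_{k-1}^2.
N_0 = 3
N_1 = 3 + 3^2 + 3^2 = 21
So |H| = 21.
For each predicate symbol, the number of ground atoms is |H| raised to its arity; summing:
  Knows: 21
Total ground atoms: 21.

21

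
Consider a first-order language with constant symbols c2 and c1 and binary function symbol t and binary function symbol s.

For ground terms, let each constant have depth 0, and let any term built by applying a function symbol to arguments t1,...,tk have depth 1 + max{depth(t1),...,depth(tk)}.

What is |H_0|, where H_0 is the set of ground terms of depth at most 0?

Let N_k = |{terms of depth ≤ k}|. Then N_0 = 2 and N_k = 2 + N_{k-1}^2 + N_{k-1}^2 for k ≥ 1 (one summand per function symbol, arity giving the exponent).
N_0 = 2

2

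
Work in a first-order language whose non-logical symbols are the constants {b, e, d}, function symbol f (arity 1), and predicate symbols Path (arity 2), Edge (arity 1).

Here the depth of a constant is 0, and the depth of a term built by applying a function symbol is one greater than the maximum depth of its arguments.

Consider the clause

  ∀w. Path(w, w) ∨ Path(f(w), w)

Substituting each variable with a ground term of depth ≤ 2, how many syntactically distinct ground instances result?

Ground terms of depth ≤ 2:
  Count level by level. With function symbols f/1, the terms of depth ≤ k are the 3 constants together with each function applied to depth-≤(k−1) tuples, so N_k = 3 + N_{k-1}.
  N_0 = 3
  N_1 = 3 + 3 = 6
  N_2 = 3 + 6 = 9
So there are 9 ground terms available for substitution.
The body mentions the single quantified variable w; since ground terms form a free algebra, no two substitutions collapse to the same formula.
Number of ground instances = 9.

9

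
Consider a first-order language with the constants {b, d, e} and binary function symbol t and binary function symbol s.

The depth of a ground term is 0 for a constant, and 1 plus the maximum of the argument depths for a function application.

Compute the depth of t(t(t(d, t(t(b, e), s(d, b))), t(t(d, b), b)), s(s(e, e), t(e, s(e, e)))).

depth(t(b, e)) = 1 + max(0, 0) = 1
depth(s(d, b)) = 1 + max(0, 0) = 1
depth(t(t(b, e), s(d, b))) = 1 + max(1, 1) = 2
depth(t(d, t(t(b, e), s(d, b)))) = 1 + max(0, 2) = 3
depth(t(d, b)) = 1 + max(0, 0) = 1
depth(t(t(d, b), b)) = 1 + max(1, 0) = 2
depth(t(t(d, t(t(b, e), s(d, b))), t(t(d, b), b))) = 1 + max(3, 2) = 4
depth(s(e, e)) = 1 + max(0, 0) = 1
depth(t(e, s(e, e))) = 1 + max(0, 1) = 2
depth(s(s(e, e), t(e, s(e, e)))) = 1 + max(1, 2) = 3
depth(t(t(t(d, t(t(b, e), s(d, b))), t(t(d, b), b)), s(s(e, e), t(e, s(e, e))))) = 1 + max(4, 3) = 5

5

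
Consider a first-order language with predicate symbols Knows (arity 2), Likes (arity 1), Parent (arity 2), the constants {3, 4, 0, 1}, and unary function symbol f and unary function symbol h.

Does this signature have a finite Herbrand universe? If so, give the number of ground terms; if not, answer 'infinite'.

infinite

The signature has at least one function symbol (f, arity 1) and at least one constant (3).
Iterating f gives infinitely many distinct ground terms: 3, f(3), f(f(3)), ...
So the Herbrand universe is infinite.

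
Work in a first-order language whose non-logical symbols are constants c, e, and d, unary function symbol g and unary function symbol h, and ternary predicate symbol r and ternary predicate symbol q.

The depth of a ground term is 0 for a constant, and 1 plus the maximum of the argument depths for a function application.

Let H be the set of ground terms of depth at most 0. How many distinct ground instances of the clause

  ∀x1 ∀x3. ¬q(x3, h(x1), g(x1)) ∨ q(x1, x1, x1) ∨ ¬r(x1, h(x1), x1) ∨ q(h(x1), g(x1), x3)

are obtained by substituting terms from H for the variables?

Ground terms of depth ≤ 0:
  Let N_k count ground terms of depth at most k. Each non-constant term of depth ≤ k is some function symbol applied to depth-≤(k−1) arguments, giving N_k = 3 + N_{k-1} + N_{k-1}.
  N_0 = 3
  Explicitly: c, e, d.
So there are 3 ground terms available for substitution.
The body mentions every one of the 2 quantified variables; since ground terms form a free algebra, no two substitutions collapse to the same formula.
Number of ground instances = 3^2 = 9.

9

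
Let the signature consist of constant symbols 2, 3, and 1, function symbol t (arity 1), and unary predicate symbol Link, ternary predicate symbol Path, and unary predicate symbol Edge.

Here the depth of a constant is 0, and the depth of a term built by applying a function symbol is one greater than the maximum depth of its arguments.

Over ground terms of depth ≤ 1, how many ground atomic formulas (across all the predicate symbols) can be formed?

First count ground terms of depth ≤ 1.
Let N_k count ground terms of depth at most k. Each non-constant term of depth ≤ k is some function symbol applied to depth-≤(k−1) arguments, giving N_k = 3 + N_{k-1}.
N_0 = 3
N_1 = 3 + 3 = 6
So |H| = 6.
A ground atom is a predicate applied to a tuple of terms from H, so the count is the sum over predicates of |H|^arity:
  Link: 6;  Path: 6^3 = 216;  Edge: 6
Total ground atoms: 6 + 216 + 6 = 228.

228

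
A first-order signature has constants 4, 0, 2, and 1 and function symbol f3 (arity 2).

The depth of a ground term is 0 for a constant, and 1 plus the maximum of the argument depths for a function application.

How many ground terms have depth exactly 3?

162816

Write N_k for the number of ground terms of depth ≤ k. A term of depth ≤ k is either a constant or a function symbol applied to arguments of depth ≤ k−1, so N_k = 4 + N_{k-1}^2.
N_0 = 4
N_1 = 4 + 4^2 = 20
N_2 = 4 + 20^2 = 404
N_3 = 4 + 404^2 = 163220
Terms of depth exactly 3: N_3 − N_2 = 163220 − 404 = 162816.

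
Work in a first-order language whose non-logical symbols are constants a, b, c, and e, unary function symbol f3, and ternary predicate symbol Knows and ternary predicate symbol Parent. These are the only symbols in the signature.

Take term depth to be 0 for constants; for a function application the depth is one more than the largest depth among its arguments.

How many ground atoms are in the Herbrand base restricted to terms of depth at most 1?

1024

First count ground terms of depth ≤ 1.
Let N_k count ground terms of depth at most k. Each non-constant term of depth ≤ k is some function symbol applied to depth-≤(k−1) arguments, giving N_k = 4 + N_{k-1}.
N_0 = 4
N_1 = 4 + 4 = 8
Explicitly: a, b, c, e, f3(a), f3(b), f3(c), f3(e).
So |H| = 8.
Ground atoms are formed by filling each argument slot of a predicate with a term from H, so an r-ary predicate gives |H|^r atoms:
  Knows: 8^3 = 512;  Parent: 8^3 = 512
Total ground atoms: 512 + 512 = 1024.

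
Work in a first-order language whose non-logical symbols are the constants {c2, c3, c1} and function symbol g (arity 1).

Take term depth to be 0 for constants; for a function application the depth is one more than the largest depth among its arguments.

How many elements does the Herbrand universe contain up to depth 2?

9

If N_k denotes the number of depth-≤k ground terms, the 3 constants give N_0 = 3, and each function symbol of arity r contributes N_{k-1}^r new terms at level k: N_k = 3 + N_{k-1}.
N_0 = 3
N_1 = 3 + 3 = 6
N_2 = 3 + 6 = 9
Explicitly: c2, c3, c1, g(c2), g(c3), g(c1), g(g(c2)), g(g(c3)), g(g(c1)).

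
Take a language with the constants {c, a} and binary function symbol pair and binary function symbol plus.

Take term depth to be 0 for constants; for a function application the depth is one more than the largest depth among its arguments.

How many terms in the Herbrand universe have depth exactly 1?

Let N_k count ground terms of depth at most k. Each non-constant term of depth ≤ k is some function symbol applied to depth-≤(k−1) arguments, giving N_k = 2 + N_{k-1}^2 + N_{k-1}^2.
N_0 = 2
N_1 = 2 + 2^2 + 2^2 = 10
Terms of depth exactly 1: N_1 − N_0 = 10 − 2 = 8.

8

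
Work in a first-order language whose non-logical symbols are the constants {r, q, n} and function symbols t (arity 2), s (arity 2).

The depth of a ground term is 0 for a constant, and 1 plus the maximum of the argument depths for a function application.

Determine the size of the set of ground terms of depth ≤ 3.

If N_k denotes the number of depth-≤k ground terms, the 3 constants give N_0 = 3, and each function symbol of arity r contributes N_{k-1}^r new terms at level k: N_k = 3 + N_{k-1}^2 + N_{k-1}^2.
N_0 = 3
N_1 = 3 + 3^2 + 3^2 = 21
N_2 = 3 + 21^2 + 21^2 = 885
N_3 = 3 + 885^2 + 885^2 = 1566453

1566453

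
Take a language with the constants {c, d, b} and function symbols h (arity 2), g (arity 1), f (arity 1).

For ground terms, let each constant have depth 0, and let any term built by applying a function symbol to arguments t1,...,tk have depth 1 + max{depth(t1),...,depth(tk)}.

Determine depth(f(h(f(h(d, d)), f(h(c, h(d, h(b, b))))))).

depth(h(d, d)) = 1 + max(0, 0) = 1
depth(f(h(d, d))) = 1 + depth(h(d, d)) = 1 + 1 = 2
depth(h(b, b)) = 1 + max(0, 0) = 1
depth(h(d, h(b, b))) = 1 + max(0, 1) = 2
depth(h(c, h(d, h(b, b)))) = 1 + max(0, 2) = 3
depth(f(h(c, h(d, h(b, b))))) = 1 + depth(h(c, h(d, h(b, b)))) = 1 + 3 = 4
depth(h(f(h(d, d)), f(h(c, h(d, h(b, b)))))) = 1 + max(2, 4) = 5
depth(f(h(f(h(d, d)), f(h(c, h(d, h(b, b))))))) = 1 + depth(h(f(h(d, d)), f(h(c, h(d, h(b, b)))))) = 1 + 5 = 6

6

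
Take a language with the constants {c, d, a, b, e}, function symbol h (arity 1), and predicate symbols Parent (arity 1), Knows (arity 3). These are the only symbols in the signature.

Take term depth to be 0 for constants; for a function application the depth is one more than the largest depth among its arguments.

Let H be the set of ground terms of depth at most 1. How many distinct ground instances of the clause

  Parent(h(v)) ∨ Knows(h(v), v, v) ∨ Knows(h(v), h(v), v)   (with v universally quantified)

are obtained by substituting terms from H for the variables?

10

Ground terms of depth ≤ 1:
  Count level by level. With function symbols h/1, the terms of depth ≤ k are the 5 constants together with each function applied to depth-≤(k−1) tuples, so N_k = 5 + N_{k-1}.
  N_0 = 5
  N_1 = 5 + 5 = 10
  Explicitly: c, d, a, b, e, h(c), h(d), h(a), h(b), h(e).
So there are 10 ground terms available for substitution.
There is 1 variable to instantiate (v),  occurring in at least one literal, so different choices give different ground instances.
Number of ground instances = 10.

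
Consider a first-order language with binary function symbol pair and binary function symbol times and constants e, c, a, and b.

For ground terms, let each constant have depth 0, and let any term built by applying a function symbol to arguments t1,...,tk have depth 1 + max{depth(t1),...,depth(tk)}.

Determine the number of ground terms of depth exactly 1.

32

If N_k denotes the number of depth-≤k ground terms, the 4 constants give N_0 = 4, and each function symbol of arity r contributes N_{k-1}^r new terms at level k: N_k = 4 + N_{k-1}^2 + N_{k-1}^2.
N_0 = 4
N_1 = 4 + 4^2 + 4^2 = 36
Terms of depth exactly 1: N_1 − N_0 = 36 − 4 = 32.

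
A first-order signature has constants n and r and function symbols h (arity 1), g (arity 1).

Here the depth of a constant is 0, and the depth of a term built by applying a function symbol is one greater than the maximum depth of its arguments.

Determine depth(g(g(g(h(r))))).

depth(h(r)) = 1 + depth(r) = 1 + 0 = 1
depth(g(h(r))) = 1 + depth(h(r)) = 1 + 1 = 2
depth(g(g(h(r)))) = 1 + depth(g(h(r))) = 1 + 2 = 3
depth(g(g(g(h(r))))) = 1 + depth(g(g(h(r)))) = 1 + 3 = 4

4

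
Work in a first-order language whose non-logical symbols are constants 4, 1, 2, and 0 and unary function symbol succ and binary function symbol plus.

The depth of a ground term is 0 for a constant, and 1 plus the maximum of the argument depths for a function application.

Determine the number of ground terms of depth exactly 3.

364820

If N_k denotes the number of depth-≤k ground terms, the 4 constants give N_0 = 4, and each function symbol of arity r contributes N_{k-1}^r new terms at level k: N_k = 4 + N_{k-1} + N_{k-1}^2.
N_0 = 4
N_1 = 4 + 4 + 4^2 = 24
N_2 = 4 + 24 + 24^2 = 604
N_3 = 4 + 604 + 604^2 = 365424
Terms of depth exactly 3: N_3 − N_2 = 365424 − 604 = 364820.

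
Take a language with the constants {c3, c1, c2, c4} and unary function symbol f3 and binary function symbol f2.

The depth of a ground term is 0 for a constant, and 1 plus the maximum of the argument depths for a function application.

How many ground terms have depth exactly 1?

20

Let N_k count ground terms of depth at most k. Each non-constant term of depth ≤ k is some function symbol applied to depth-≤(k−1) arguments, giving N_k = 4 + N_{k-1} + N_{k-1}^2.
N_0 = 4
N_1 = 4 + 4 + 4^2 = 24
Terms of depth exactly 1: N_1 − N_0 = 24 − 4 = 20.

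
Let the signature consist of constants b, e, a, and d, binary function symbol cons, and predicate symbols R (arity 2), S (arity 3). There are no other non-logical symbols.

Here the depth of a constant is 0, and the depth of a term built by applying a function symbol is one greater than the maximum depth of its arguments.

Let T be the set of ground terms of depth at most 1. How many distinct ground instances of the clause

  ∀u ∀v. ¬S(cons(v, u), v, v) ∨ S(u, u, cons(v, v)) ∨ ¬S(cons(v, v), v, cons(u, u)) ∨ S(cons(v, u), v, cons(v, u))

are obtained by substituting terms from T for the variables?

400

Ground terms of depth ≤ 1:
  Let N_k count ground terms of depth at most k. Each non-constant term of depth ≤ k is some function symbol applied to depth-≤(k−1) arguments, giving N_k = 4 + N_{k-1}^2.
  N_0 = 4
  N_1 = 4 + 4^2 = 20
So there are 20 ground terms available for substitution.
Each of u, v ranges independently over the available ground terms, and distinct assignments produce distinct instances.
Number of ground instances = 20^2 = 400.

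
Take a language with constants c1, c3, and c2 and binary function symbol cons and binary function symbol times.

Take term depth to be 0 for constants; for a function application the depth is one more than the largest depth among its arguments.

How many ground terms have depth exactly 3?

Write N_k for the number of ground terms of depth ≤ k. A term of depth ≤ k is either a constant or a function symbol applied to arguments of depth ≤ k−1, so N_k = 3 + N_{k-1}^2 + N_{k-1}^2.
N_0 = 3
N_1 = 3 + 3^2 + 3^2 = 21
N_2 = 3 + 21^2 + 21^2 = 885
N_3 = 3 + 885^2 + 885^2 = 1566453
Terms of depth exactly 3: N_3 − N_2 = 1566453 − 885 = 1565568.

1565568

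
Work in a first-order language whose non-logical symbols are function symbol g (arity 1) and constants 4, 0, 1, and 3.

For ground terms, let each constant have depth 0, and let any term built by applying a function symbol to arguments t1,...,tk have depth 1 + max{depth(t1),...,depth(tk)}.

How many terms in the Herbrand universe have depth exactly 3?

4

Let N_k = |{terms of depth ≤ k}|. Then N_0 = 4 and N_k = 4 + N_{k-1} for k ≥ 1 (one summand per function symbol, arity giving the exponent).
N_0 = 4
N_1 = 4 + 4 = 8
N_2 = 4 + 8 = 12
N_3 = 4 + 12 = 16
Terms of depth exactly 3: N_3 − N_2 = 16 − 12 = 4.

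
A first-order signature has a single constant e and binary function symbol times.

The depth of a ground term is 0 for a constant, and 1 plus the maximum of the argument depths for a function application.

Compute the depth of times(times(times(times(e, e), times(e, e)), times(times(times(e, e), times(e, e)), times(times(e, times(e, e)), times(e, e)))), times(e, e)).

6

depth(times(e, e)) = 1 + max(0, 0) = 1
depth(times(times(e, e), times(e, e))) = 1 + max(1, 1) = 2
depth(times(e, times(e, e))) = 1 + max(0, 1) = 2
depth(times(times(e, times(e, e)), times(e, e))) = 1 + max(2, 1) = 3
depth(times(times(times(e, e), times(e, e)), times(times(e, times(e, e)), times(e, e)))) = 1 + max(2, 3) = 4
depth(times(times(times(e, e), times(e, e)), times(times(times(e, e), times(e, e)), times(times(e, times(e, e)), times(e, e))))) = 1 + max(2, 4) = 5
depth(times(times(times(times(e, e), times(e, e)), times(times(times(e, e), times(e, e)), times(times(e, times(e, e)), times(e, e)))), times(e, e))) = 1 + max(5, 1) = 6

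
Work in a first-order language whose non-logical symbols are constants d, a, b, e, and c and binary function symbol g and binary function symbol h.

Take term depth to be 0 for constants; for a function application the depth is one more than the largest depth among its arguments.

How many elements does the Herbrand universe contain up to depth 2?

If N_k denotes the number of depth-≤k ground terms, the 5 constants give N_0 = 5, and each function symbol of arity r contributes N_{k-1}^r new terms at level k: N_k = 5 + N_{k-1}^2 + N_{k-1}^2.
N_0 = 5
N_1 = 5 + 5^2 + 5^2 = 55
N_2 = 5 + 55^2 + 55^2 = 6055

6055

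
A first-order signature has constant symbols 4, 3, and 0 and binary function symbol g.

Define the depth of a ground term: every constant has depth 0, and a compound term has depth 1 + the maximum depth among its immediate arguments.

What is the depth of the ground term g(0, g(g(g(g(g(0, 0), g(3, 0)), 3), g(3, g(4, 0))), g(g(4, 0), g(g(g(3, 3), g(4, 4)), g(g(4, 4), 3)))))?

6

depth(g(0, 0)) = 1 + max(0, 0) = 1
depth(g(3, 0)) = 1 + max(0, 0) = 1
depth(g(g(0, 0), g(3, 0))) = 1 + max(1, 1) = 2
depth(g(g(g(0, 0), g(3, 0)), 3)) = 1 + max(2, 0) = 3
depth(g(4, 0)) = 1 + max(0, 0) = 1
depth(g(3, g(4, 0))) = 1 + max(0, 1) = 2
depth(g(g(g(g(0, 0), g(3, 0)), 3), g(3, g(4, 0)))) = 1 + max(3, 2) = 4
depth(g(3, 3)) = 1 + max(0, 0) = 1
depth(g(4, 4)) = 1 + max(0, 0) = 1
depth(g(g(3, 3), g(4, 4))) = 1 + max(1, 1) = 2
depth(g(g(4, 4), 3)) = 1 + max(1, 0) = 2
depth(g(g(g(3, 3), g(4, 4)), g(g(4, 4), 3))) = 1 + max(2, 2) = 3
depth(g(g(4, 0), g(g(g(3, 3), g(4, 4)), g(g(4, 4), 3)))) = 1 + max(1, 3) = 4
depth(g(g(g(g(g(0, 0), g(3, 0)), 3), g(3, g(4, 0))), g(g(4, 0), g(g(g(3, 3), g(4, 4)), g(g(4, 4), 3))))) = 1 + max(4, 4) = 5
depth(g(0, g(g(g(g(g(0, 0), g(3, 0)), 3), g(3, g(4, 0))), g(g(4, 0), g(g(g(3, 3), g(4, 4)), g(g(4, 4), 3)))))) = 1 + max(0, 5) = 6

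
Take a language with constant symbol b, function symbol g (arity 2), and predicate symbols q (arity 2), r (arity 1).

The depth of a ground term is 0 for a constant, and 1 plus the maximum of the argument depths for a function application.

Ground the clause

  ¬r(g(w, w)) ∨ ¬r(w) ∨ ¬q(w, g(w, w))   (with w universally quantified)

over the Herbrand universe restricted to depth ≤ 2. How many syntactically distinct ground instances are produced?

5

Ground terms of depth ≤ 2:
  Let N_k = |{terms of depth ≤ k}|. Then N_0 = 1 and N_k = 1 + N_{k-1}^2 for k ≥ 1 (one summand per function symbol, arity giving the exponent).
  N_0 = 1
  N_1 = 1 + 1^2 = 2
  N_2 = 1 + 2^2 = 5
  Explicitly: b, g(b, b), g(b, g(b, b)), g(g(b, b), b), g(g(b, b), g(b, b)).
So there are 5 ground terms available for substitution.
The variable w ranges independently over the available ground terms, and distinct assignments produce distinct instances.
Number of ground instances = 5.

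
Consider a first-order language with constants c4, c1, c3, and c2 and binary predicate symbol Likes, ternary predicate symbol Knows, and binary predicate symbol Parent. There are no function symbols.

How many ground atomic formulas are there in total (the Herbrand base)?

With no function symbols, the Herbrand universe is just the 4 constants.
Ground atoms per predicate: Likes: 4^2 = 16, Knows: 4^3 = 64, Parent: 4^2 = 16.
Herbrand base size = 16 + 64 + 16 = 96.

96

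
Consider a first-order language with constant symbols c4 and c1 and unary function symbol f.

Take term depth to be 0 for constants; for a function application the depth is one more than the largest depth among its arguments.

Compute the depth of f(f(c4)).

depth(f(c4)) = 1 + depth(c4) = 1 + 0 = 1
depth(f(f(c4))) = 1 + depth(f(c4)) = 1 + 1 = 2

2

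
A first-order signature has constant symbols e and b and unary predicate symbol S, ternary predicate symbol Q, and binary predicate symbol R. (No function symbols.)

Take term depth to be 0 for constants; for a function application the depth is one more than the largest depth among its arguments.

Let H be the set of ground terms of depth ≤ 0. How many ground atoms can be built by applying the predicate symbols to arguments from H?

First count ground terms of depth ≤ 0.
With no function symbols every ground term is a constant, so there are exactly 2 ground terms at every depth bound.
N_0 = 2
So |H| = 2.
A ground atom is a predicate applied to a tuple of terms from H, so the count is the sum over predicates of |H|^arity:
  S: 2;  Q: 2^3 = 8;  R: 2^2 = 4
Total ground atoms: 2 + 8 + 4 = 14.

14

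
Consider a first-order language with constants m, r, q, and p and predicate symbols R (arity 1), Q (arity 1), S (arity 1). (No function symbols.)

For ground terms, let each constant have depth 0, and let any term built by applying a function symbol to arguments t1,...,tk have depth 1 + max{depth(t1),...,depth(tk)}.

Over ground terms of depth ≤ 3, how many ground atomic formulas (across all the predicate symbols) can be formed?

First count ground terms of depth ≤ 3.
With no function symbols every ground term is a constant, so there are exactly 4 ground terms at every depth bound.
N_0 = 4
N_1 = 4
N_2 = 4
N_3 = 4
So |H| = 4.
For each predicate symbol, the number of ground atoms is |H| raised to its arity; summing:
  R: 4;  Q: 4;  S: 4
Total ground atoms: 4 + 4 + 4 = 12.

12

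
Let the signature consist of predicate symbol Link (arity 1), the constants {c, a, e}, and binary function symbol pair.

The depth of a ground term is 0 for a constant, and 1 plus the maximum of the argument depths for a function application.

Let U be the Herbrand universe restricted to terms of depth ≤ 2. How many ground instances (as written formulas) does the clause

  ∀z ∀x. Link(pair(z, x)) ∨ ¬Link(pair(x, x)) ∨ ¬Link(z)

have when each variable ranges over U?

21609

Ground terms of depth ≤ 2:
  Let N_k count ground terms of depth at most k. Each non-constant term of depth ≤ k is some function symbol applied to depth-≤(k−1) arguments, giving N_k = 3 + N_{k-1}^2.
  N_0 = 3
  N_1 = 3 + 3^2 = 12
  N_2 = 3 + 12^2 = 147
So there are 147 ground terms available for substitution.
The clause has 2 distinct variables (z, x), each appearing in the body. In the free term algebra distinct substitutions yield syntactically distinct ground instances.
Number of ground instances = 147^2 = 21609.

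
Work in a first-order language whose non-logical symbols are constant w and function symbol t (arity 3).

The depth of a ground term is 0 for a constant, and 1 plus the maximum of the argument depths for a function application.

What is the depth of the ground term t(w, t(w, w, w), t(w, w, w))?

2

depth(t(w, w, w)) = 1 + max(0, 0, 0) = 1
depth(t(w, t(w, w, w), t(w, w, w))) = 1 + max(0, 1, 1) = 2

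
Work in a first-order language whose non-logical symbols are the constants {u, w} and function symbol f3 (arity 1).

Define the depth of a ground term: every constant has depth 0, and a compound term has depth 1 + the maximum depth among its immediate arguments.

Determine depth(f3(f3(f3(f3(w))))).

4

depth(f3(w)) = 1 + depth(w) = 1 + 0 = 1
depth(f3(f3(w))) = 1 + depth(f3(w)) = 1 + 1 = 2
depth(f3(f3(f3(w)))) = 1 + depth(f3(f3(w))) = 1 + 2 = 3
depth(f3(f3(f3(f3(w))))) = 1 + depth(f3(f3(f3(w)))) = 1 + 3 = 4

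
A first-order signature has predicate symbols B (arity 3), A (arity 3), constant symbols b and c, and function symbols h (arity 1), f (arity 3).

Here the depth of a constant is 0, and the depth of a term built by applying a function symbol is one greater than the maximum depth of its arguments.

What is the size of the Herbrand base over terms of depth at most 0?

First count ground terms of depth ≤ 0.
If N_k denotes the number of depth-≤k ground terms, the 2 constants give N_0 = 2, and each function symbol of arity r contributes N_{k-1}^r new terms at level k: N_k = 2 + N_{k-1} + N_{k-1}^3.
N_0 = 2
Explicitly: b, c.
So |H| = 2.
For each predicate symbol, the number of ground atoms is |H| raised to its arity; summing:
  B: 2^3 = 8;  A: 2^3 = 8
Total ground atoms: 8 + 8 = 16.

16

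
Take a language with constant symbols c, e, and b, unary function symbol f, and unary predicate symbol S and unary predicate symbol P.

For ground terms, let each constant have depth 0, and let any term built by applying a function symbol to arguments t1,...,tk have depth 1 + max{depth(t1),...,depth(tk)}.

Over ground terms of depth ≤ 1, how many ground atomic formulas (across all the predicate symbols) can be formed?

First count ground terms of depth ≤ 1.
If N_k denotes the number of depth-≤k ground terms, the 3 constants give N_0 = 3, and each function symbol of arity r contributes N_{k-1}^r new terms at level k: N_k = 3 + N_{k-1}.
N_0 = 3
N_1 = 3 + 3 = 6
Explicitly: c, e, b, f(c), f(e), f(b).
So |H| = 6.
Ground atoms are formed by filling each argument slot of a predicate with a term from H, so an r-ary predicate gives |H|^r atoms:
  S: 6;  P: 6
Total ground atoms: 6 + 6 = 12.

12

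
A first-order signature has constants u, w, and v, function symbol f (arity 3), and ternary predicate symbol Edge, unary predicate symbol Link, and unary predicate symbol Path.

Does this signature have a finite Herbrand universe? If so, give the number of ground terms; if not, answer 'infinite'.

The signature has at least one function symbol (f, arity 3) and at least one constant (u).
Iterating f gives infinitely many distinct ground terms: u, f(u, u, u), f(f(u, u, u), f(u, u, u), f(u, u, u)), ...
So the Herbrand universe is infinite.

infinite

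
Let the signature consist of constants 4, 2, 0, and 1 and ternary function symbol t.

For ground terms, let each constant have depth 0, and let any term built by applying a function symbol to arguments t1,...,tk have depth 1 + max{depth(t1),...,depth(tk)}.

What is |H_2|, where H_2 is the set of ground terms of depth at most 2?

314436

Count level by level. With function symbols t/3, the terms of depth ≤ k are the 4 constants together with each function applied to depth-≤(k−1) tuples, so N_k = 4 + N_{k-1}^3.
N_0 = 4
N_1 = 4 + 4^3 = 68
N_2 = 4 + 68^3 = 314436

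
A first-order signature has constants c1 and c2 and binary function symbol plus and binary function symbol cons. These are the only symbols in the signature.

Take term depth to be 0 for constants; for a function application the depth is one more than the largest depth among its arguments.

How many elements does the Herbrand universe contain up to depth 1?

If N_k denotes the number of depth-≤k ground terms, the 2 constants give N_0 = 2, and each function symbol of arity r contributes N_{k-1}^r new terms at level k: N_k = 2 + N_{k-1}^2 + N_{k-1}^2.
N_0 = 2
N_1 = 2 + 2^2 + 2^2 = 10

10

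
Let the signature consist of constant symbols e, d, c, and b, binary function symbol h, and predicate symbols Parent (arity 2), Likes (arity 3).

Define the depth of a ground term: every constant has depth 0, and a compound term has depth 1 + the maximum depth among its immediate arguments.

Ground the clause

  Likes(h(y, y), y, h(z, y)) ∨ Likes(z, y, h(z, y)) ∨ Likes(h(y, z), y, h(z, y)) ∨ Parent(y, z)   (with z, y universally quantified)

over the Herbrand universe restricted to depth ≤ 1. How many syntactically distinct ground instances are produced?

400

Ground terms of depth ≤ 1:
  Count level by level. With function symbols h/2, the terms of depth ≤ k are the 4 constants together with each function applied to depth-≤(k−1) tuples, so N_k = 4 + N_{k-1}^2.
  N_0 = 4
  N_1 = 4 + 4^2 = 20
So there are 20 ground terms available for substitution.
The body mentions every one of the 2 quantified variables; since ground terms form a free algebra, no two substitutions collapse to the same formula.
Number of ground instances = 20^2 = 400.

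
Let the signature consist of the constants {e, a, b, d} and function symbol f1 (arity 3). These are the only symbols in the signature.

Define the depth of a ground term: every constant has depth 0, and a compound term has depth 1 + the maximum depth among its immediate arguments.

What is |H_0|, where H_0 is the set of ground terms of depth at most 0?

Count level by level. With function symbols f1/3, the terms of depth ≤ k are the 4 constants together with each function applied to depth-≤(k−1) tuples, so N_k = 4 + N_{k-1}^3.
N_0 = 4
Explicitly: e, a, b, d.

4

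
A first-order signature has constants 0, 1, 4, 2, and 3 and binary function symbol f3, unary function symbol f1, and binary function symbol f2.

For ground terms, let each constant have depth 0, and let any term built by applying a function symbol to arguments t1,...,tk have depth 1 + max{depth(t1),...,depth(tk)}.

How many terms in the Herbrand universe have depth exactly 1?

Count level by level. With function symbols f3/2, f1/1, f2/2, the terms of depth ≤ k are the 5 constants together with each function applied to depth-≤(k−1) tuples, so N_k = 5 + N_{k-1}^2 + N_{k-1} + N_{k-1}^2.
N_0 = 5
N_1 = 5 + 5^2 + 5 + 5^2 = 60
Terms of depth exactly 1: N_1 − N_0 = 60 − 5 = 55.

55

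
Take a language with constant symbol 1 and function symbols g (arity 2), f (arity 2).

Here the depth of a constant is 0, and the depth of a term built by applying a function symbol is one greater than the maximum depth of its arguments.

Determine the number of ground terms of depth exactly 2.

If N_k denotes the number of depth-≤k ground terms, the 1 constant gives N_0 = 1, and each function symbol of arity r contributes N_{k-1}^r new terms at level k: N_k = 1 + N_{k-1}^2 + N_{k-1}^2.
N_0 = 1
N_1 = 1 + 1^2 + 1^2 = 3
N_2 = 1 + 3^2 + 3^2 = 19
Terms of depth exactly 2: N_2 − N_1 = 19 − 3 = 16.

16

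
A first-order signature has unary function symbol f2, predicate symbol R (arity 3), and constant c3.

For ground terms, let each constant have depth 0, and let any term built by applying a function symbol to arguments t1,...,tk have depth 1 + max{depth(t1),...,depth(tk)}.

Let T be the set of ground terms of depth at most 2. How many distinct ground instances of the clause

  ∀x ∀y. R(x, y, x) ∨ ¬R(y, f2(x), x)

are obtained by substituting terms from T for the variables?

9

Ground terms of depth ≤ 2:
  Count level by level. With function symbols f2/1, the terms of depth ≤ k are the 1 constant together with each function applied to depth-≤(k−1) tuples, so N_k = 1 + N_{k-1}.
  N_0 = 1
  N_1 = 1 + 1 = 2
  N_2 = 1 + 2 = 3
So there are 3 ground terms available for substitution.
Each of x, y ranges independently over the available ground terms, and distinct assignments produce distinct instances.
Number of ground instances = 3^2 = 9.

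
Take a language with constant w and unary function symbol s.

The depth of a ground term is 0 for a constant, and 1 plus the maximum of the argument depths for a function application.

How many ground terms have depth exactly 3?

1

If N_k denotes the number of depth-≤k ground terms, the 1 constant gives N_0 = 1, and each function symbol of arity r contributes N_{k-1}^r new terms at level k: N_k = 1 + N_{k-1}.
N_0 = 1
N_1 = 1 + 1 = 2
N_2 = 1 + 2 = 3
N_3 = 1 + 3 = 4
Terms of depth exactly 3: N_3 − N_2 = 4 − 3 = 1.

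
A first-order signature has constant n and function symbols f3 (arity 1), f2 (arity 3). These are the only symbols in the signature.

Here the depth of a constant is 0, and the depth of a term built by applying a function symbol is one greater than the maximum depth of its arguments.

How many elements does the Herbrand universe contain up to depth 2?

Let N_k = |{terms of depth ≤ k}|. Then N_0 = 1 and N_k = 1 + N_{k-1} + N_{k-1}^3 for k ≥ 1 (one summand per function symbol, arity giving the exponent).
N_0 = 1
N_1 = 1 + 1 + 1^3 = 3
N_2 = 1 + 3 + 3^3 = 31

31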